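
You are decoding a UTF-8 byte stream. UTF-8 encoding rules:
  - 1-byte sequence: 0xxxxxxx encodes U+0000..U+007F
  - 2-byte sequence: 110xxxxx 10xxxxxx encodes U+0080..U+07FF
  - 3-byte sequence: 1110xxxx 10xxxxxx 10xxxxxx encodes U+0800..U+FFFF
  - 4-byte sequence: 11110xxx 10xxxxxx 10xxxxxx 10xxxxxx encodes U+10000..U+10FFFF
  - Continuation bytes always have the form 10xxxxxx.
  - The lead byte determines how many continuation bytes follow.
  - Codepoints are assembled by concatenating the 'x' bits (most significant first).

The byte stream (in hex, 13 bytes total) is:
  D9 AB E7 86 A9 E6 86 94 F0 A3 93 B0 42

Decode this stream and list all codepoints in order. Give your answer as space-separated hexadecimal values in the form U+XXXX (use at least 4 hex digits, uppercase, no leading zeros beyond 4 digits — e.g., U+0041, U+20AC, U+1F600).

Byte[0]=D9: 2-byte lead, need 1 cont bytes. acc=0x19
Byte[1]=AB: continuation. acc=(acc<<6)|0x2B=0x66B
Completed: cp=U+066B (starts at byte 0)
Byte[2]=E7: 3-byte lead, need 2 cont bytes. acc=0x7
Byte[3]=86: continuation. acc=(acc<<6)|0x06=0x1C6
Byte[4]=A9: continuation. acc=(acc<<6)|0x29=0x71A9
Completed: cp=U+71A9 (starts at byte 2)
Byte[5]=E6: 3-byte lead, need 2 cont bytes. acc=0x6
Byte[6]=86: continuation. acc=(acc<<6)|0x06=0x186
Byte[7]=94: continuation. acc=(acc<<6)|0x14=0x6194
Completed: cp=U+6194 (starts at byte 5)
Byte[8]=F0: 4-byte lead, need 3 cont bytes. acc=0x0
Byte[9]=A3: continuation. acc=(acc<<6)|0x23=0x23
Byte[10]=93: continuation. acc=(acc<<6)|0x13=0x8D3
Byte[11]=B0: continuation. acc=(acc<<6)|0x30=0x234F0
Completed: cp=U+234F0 (starts at byte 8)
Byte[12]=42: 1-byte ASCII. cp=U+0042

Answer: U+066B U+71A9 U+6194 U+234F0 U+0042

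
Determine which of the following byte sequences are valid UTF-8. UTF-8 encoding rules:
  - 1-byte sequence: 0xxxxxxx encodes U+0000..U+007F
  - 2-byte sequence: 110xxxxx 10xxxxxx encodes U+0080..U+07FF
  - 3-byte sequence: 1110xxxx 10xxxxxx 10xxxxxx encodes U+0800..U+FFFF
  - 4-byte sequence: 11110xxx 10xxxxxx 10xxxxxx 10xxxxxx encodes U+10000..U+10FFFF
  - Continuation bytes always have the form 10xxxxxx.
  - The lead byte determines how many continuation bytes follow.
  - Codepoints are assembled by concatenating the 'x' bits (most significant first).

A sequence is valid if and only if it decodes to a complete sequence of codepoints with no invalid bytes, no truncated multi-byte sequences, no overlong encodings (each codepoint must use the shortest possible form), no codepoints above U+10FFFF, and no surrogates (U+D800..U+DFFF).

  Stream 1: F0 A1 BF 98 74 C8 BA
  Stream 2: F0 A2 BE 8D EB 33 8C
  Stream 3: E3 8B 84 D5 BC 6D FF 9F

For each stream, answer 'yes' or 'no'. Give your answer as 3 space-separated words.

Stream 1: decodes cleanly. VALID
Stream 2: error at byte offset 5. INVALID
Stream 3: error at byte offset 6. INVALID

Answer: yes no no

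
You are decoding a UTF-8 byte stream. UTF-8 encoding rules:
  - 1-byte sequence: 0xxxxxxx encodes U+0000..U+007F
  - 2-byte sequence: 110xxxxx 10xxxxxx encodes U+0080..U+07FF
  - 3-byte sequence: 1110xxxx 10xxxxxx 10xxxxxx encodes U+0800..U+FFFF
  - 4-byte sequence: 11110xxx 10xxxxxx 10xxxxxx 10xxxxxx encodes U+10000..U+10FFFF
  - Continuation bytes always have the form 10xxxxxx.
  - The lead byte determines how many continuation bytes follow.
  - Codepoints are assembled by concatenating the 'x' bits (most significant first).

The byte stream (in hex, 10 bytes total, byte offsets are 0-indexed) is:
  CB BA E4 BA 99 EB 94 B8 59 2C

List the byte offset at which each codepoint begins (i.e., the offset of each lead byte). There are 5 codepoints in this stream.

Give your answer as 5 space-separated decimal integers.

Byte[0]=CB: 2-byte lead, need 1 cont bytes. acc=0xB
Byte[1]=BA: continuation. acc=(acc<<6)|0x3A=0x2FA
Completed: cp=U+02FA (starts at byte 0)
Byte[2]=E4: 3-byte lead, need 2 cont bytes. acc=0x4
Byte[3]=BA: continuation. acc=(acc<<6)|0x3A=0x13A
Byte[4]=99: continuation. acc=(acc<<6)|0x19=0x4E99
Completed: cp=U+4E99 (starts at byte 2)
Byte[5]=EB: 3-byte lead, need 2 cont bytes. acc=0xB
Byte[6]=94: continuation. acc=(acc<<6)|0x14=0x2D4
Byte[7]=B8: continuation. acc=(acc<<6)|0x38=0xB538
Completed: cp=U+B538 (starts at byte 5)
Byte[8]=59: 1-byte ASCII. cp=U+0059
Byte[9]=2C: 1-byte ASCII. cp=U+002C

Answer: 0 2 5 8 9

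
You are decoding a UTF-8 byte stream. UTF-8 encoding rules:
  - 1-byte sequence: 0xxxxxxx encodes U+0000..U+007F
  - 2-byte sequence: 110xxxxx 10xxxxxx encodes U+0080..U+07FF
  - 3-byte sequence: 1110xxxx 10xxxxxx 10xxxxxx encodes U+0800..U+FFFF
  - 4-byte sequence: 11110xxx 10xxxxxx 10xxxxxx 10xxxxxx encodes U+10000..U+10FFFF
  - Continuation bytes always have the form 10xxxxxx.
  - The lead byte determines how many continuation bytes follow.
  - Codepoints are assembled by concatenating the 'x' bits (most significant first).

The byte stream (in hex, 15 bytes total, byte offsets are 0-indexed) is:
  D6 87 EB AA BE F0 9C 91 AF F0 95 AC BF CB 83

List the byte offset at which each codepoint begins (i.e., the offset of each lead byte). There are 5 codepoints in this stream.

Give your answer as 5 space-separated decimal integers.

Answer: 0 2 5 9 13

Derivation:
Byte[0]=D6: 2-byte lead, need 1 cont bytes. acc=0x16
Byte[1]=87: continuation. acc=(acc<<6)|0x07=0x587
Completed: cp=U+0587 (starts at byte 0)
Byte[2]=EB: 3-byte lead, need 2 cont bytes. acc=0xB
Byte[3]=AA: continuation. acc=(acc<<6)|0x2A=0x2EA
Byte[4]=BE: continuation. acc=(acc<<6)|0x3E=0xBABE
Completed: cp=U+BABE (starts at byte 2)
Byte[5]=F0: 4-byte lead, need 3 cont bytes. acc=0x0
Byte[6]=9C: continuation. acc=(acc<<6)|0x1C=0x1C
Byte[7]=91: continuation. acc=(acc<<6)|0x11=0x711
Byte[8]=AF: continuation. acc=(acc<<6)|0x2F=0x1C46F
Completed: cp=U+1C46F (starts at byte 5)
Byte[9]=F0: 4-byte lead, need 3 cont bytes. acc=0x0
Byte[10]=95: continuation. acc=(acc<<6)|0x15=0x15
Byte[11]=AC: continuation. acc=(acc<<6)|0x2C=0x56C
Byte[12]=BF: continuation. acc=(acc<<6)|0x3F=0x15B3F
Completed: cp=U+15B3F (starts at byte 9)
Byte[13]=CB: 2-byte lead, need 1 cont bytes. acc=0xB
Byte[14]=83: continuation. acc=(acc<<6)|0x03=0x2C3
Completed: cp=U+02C3 (starts at byte 13)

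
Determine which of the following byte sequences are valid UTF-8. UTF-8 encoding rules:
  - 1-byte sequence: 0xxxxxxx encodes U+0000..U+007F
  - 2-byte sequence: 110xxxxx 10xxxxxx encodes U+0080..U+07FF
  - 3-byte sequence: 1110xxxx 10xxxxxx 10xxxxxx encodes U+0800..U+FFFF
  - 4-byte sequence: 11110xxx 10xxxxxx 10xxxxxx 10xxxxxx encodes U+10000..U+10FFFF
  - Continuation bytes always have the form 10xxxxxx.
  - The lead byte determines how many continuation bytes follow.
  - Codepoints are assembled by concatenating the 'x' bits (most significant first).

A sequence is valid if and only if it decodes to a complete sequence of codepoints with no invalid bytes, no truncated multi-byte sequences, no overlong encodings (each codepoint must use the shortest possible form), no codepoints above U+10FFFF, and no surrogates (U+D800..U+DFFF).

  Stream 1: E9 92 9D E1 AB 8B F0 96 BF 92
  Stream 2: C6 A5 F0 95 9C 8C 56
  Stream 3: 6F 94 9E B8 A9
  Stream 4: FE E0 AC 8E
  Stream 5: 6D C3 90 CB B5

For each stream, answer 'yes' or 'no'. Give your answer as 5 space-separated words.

Answer: yes yes no no yes

Derivation:
Stream 1: decodes cleanly. VALID
Stream 2: decodes cleanly. VALID
Stream 3: error at byte offset 1. INVALID
Stream 4: error at byte offset 0. INVALID
Stream 5: decodes cleanly. VALID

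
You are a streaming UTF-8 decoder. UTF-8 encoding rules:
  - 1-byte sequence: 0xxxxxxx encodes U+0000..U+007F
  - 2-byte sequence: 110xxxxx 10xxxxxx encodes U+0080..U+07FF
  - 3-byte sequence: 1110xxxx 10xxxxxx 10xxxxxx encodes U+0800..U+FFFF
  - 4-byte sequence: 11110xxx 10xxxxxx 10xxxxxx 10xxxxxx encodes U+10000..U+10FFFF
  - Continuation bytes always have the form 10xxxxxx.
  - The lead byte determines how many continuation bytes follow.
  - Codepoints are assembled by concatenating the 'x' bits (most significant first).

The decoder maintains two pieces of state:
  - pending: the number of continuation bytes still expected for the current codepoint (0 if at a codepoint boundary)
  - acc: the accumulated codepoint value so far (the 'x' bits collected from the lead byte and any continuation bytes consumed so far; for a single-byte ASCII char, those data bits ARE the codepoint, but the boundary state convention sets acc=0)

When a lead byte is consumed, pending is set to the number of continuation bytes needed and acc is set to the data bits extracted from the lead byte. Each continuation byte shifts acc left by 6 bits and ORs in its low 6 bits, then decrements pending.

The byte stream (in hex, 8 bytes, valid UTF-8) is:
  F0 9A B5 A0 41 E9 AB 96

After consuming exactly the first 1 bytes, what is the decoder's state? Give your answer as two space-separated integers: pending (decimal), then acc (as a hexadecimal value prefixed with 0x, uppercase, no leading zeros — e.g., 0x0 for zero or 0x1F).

Answer: 3 0x0

Derivation:
Byte[0]=F0: 4-byte lead. pending=3, acc=0x0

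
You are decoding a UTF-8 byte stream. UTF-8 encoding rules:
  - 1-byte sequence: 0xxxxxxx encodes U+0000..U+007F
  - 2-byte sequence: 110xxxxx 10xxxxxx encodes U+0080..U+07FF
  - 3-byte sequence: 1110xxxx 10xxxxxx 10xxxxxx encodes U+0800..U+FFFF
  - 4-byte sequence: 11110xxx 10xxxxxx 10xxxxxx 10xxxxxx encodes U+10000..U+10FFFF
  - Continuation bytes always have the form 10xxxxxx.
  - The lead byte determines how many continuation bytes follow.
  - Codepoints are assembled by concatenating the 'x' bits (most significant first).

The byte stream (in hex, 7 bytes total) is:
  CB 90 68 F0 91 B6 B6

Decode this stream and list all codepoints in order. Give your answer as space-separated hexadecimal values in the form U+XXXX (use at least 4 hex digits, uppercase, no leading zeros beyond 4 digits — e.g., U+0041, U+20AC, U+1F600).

Byte[0]=CB: 2-byte lead, need 1 cont bytes. acc=0xB
Byte[1]=90: continuation. acc=(acc<<6)|0x10=0x2D0
Completed: cp=U+02D0 (starts at byte 0)
Byte[2]=68: 1-byte ASCII. cp=U+0068
Byte[3]=F0: 4-byte lead, need 3 cont bytes. acc=0x0
Byte[4]=91: continuation. acc=(acc<<6)|0x11=0x11
Byte[5]=B6: continuation. acc=(acc<<6)|0x36=0x476
Byte[6]=B6: continuation. acc=(acc<<6)|0x36=0x11DB6
Completed: cp=U+11DB6 (starts at byte 3)

Answer: U+02D0 U+0068 U+11DB6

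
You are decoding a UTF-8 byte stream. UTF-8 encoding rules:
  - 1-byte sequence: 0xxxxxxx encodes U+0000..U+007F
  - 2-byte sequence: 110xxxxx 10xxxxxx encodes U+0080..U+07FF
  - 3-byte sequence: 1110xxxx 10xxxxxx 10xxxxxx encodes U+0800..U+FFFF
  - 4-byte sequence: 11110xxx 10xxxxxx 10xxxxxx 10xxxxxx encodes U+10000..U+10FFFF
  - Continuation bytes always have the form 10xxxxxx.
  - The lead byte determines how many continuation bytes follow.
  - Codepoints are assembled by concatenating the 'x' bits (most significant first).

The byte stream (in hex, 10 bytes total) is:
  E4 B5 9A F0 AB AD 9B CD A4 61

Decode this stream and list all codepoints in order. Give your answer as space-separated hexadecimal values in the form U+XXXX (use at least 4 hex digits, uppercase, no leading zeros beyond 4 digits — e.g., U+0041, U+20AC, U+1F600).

Answer: U+4D5A U+2BB5B U+0364 U+0061

Derivation:
Byte[0]=E4: 3-byte lead, need 2 cont bytes. acc=0x4
Byte[1]=B5: continuation. acc=(acc<<6)|0x35=0x135
Byte[2]=9A: continuation. acc=(acc<<6)|0x1A=0x4D5A
Completed: cp=U+4D5A (starts at byte 0)
Byte[3]=F0: 4-byte lead, need 3 cont bytes. acc=0x0
Byte[4]=AB: continuation. acc=(acc<<6)|0x2B=0x2B
Byte[5]=AD: continuation. acc=(acc<<6)|0x2D=0xAED
Byte[6]=9B: continuation. acc=(acc<<6)|0x1B=0x2BB5B
Completed: cp=U+2BB5B (starts at byte 3)
Byte[7]=CD: 2-byte lead, need 1 cont bytes. acc=0xD
Byte[8]=A4: continuation. acc=(acc<<6)|0x24=0x364
Completed: cp=U+0364 (starts at byte 7)
Byte[9]=61: 1-byte ASCII. cp=U+0061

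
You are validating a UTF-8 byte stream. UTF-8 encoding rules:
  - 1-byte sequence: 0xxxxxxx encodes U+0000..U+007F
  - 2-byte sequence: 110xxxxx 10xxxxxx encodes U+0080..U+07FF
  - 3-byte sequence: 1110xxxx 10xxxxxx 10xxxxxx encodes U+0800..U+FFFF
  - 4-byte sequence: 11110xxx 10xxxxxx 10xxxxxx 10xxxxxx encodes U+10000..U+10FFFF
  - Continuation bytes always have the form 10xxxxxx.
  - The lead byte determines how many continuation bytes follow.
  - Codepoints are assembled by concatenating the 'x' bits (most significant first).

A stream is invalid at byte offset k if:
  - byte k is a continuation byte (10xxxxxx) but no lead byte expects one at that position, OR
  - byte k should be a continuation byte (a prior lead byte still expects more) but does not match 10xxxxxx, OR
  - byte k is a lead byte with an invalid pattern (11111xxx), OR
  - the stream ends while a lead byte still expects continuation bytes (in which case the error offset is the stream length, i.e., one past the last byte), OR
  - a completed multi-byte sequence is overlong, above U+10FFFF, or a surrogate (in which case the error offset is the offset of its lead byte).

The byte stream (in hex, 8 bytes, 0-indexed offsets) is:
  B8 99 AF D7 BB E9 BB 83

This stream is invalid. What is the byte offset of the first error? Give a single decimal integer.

Byte[0]=B8: INVALID lead byte (not 0xxx/110x/1110/11110)

Answer: 0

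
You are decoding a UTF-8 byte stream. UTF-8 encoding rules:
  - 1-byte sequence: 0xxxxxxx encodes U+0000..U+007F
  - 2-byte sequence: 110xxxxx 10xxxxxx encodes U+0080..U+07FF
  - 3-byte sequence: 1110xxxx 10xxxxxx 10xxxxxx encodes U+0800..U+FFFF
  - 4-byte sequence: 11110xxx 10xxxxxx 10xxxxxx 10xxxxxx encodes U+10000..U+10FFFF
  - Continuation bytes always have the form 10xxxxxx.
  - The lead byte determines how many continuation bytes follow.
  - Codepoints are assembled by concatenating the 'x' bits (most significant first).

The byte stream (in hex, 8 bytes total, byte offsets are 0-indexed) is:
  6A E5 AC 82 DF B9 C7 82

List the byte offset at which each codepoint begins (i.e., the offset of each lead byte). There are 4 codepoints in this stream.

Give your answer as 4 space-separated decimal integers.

Byte[0]=6A: 1-byte ASCII. cp=U+006A
Byte[1]=E5: 3-byte lead, need 2 cont bytes. acc=0x5
Byte[2]=AC: continuation. acc=(acc<<6)|0x2C=0x16C
Byte[3]=82: continuation. acc=(acc<<6)|0x02=0x5B02
Completed: cp=U+5B02 (starts at byte 1)
Byte[4]=DF: 2-byte lead, need 1 cont bytes. acc=0x1F
Byte[5]=B9: continuation. acc=(acc<<6)|0x39=0x7F9
Completed: cp=U+07F9 (starts at byte 4)
Byte[6]=C7: 2-byte lead, need 1 cont bytes. acc=0x7
Byte[7]=82: continuation. acc=(acc<<6)|0x02=0x1C2
Completed: cp=U+01C2 (starts at byte 6)

Answer: 0 1 4 6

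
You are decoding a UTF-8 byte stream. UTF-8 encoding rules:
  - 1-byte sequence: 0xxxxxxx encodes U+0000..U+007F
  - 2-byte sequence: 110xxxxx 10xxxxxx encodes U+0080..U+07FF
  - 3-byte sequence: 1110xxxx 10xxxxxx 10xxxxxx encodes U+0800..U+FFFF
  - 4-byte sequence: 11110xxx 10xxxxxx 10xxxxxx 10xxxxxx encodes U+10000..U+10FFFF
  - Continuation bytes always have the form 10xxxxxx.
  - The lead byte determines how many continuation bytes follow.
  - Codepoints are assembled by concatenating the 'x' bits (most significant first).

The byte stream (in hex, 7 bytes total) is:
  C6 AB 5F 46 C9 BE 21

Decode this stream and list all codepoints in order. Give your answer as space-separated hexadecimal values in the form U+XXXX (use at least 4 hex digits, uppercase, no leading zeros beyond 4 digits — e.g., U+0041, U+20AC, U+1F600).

Answer: U+01AB U+005F U+0046 U+027E U+0021

Derivation:
Byte[0]=C6: 2-byte lead, need 1 cont bytes. acc=0x6
Byte[1]=AB: continuation. acc=(acc<<6)|0x2B=0x1AB
Completed: cp=U+01AB (starts at byte 0)
Byte[2]=5F: 1-byte ASCII. cp=U+005F
Byte[3]=46: 1-byte ASCII. cp=U+0046
Byte[4]=C9: 2-byte lead, need 1 cont bytes. acc=0x9
Byte[5]=BE: continuation. acc=(acc<<6)|0x3E=0x27E
Completed: cp=U+027E (starts at byte 4)
Byte[6]=21: 1-byte ASCII. cp=U+0021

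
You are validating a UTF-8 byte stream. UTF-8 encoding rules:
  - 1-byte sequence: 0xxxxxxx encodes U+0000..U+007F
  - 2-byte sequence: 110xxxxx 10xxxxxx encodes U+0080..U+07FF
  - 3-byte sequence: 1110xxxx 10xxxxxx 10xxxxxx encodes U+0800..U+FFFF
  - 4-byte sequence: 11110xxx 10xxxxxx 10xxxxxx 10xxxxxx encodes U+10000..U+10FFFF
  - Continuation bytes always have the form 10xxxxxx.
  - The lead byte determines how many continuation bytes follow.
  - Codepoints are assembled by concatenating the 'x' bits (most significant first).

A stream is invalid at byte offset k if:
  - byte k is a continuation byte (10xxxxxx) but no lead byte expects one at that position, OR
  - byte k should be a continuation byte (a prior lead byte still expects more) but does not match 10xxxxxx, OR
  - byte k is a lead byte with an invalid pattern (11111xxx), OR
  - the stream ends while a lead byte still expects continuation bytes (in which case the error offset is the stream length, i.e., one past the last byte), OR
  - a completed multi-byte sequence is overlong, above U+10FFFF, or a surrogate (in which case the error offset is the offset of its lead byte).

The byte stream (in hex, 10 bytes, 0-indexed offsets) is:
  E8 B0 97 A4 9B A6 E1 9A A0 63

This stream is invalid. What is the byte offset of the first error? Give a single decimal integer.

Byte[0]=E8: 3-byte lead, need 2 cont bytes. acc=0x8
Byte[1]=B0: continuation. acc=(acc<<6)|0x30=0x230
Byte[2]=97: continuation. acc=(acc<<6)|0x17=0x8C17
Completed: cp=U+8C17 (starts at byte 0)
Byte[3]=A4: INVALID lead byte (not 0xxx/110x/1110/11110)

Answer: 3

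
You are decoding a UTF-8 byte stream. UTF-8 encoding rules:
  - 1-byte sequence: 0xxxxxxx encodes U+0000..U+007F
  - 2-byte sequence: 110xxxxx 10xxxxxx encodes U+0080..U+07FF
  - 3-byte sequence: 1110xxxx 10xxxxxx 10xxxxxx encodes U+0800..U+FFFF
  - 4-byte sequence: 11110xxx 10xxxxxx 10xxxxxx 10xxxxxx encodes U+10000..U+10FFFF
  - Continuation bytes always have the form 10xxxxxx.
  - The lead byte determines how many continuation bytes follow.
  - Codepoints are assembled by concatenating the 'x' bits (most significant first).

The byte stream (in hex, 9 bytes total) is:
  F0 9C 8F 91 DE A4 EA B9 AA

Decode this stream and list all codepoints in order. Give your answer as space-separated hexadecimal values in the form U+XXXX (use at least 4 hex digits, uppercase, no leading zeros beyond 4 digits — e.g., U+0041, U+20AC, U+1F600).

Byte[0]=F0: 4-byte lead, need 3 cont bytes. acc=0x0
Byte[1]=9C: continuation. acc=(acc<<6)|0x1C=0x1C
Byte[2]=8F: continuation. acc=(acc<<6)|0x0F=0x70F
Byte[3]=91: continuation. acc=(acc<<6)|0x11=0x1C3D1
Completed: cp=U+1C3D1 (starts at byte 0)
Byte[4]=DE: 2-byte lead, need 1 cont bytes. acc=0x1E
Byte[5]=A4: continuation. acc=(acc<<6)|0x24=0x7A4
Completed: cp=U+07A4 (starts at byte 4)
Byte[6]=EA: 3-byte lead, need 2 cont bytes. acc=0xA
Byte[7]=B9: continuation. acc=(acc<<6)|0x39=0x2B9
Byte[8]=AA: continuation. acc=(acc<<6)|0x2A=0xAE6A
Completed: cp=U+AE6A (starts at byte 6)

Answer: U+1C3D1 U+07A4 U+AE6A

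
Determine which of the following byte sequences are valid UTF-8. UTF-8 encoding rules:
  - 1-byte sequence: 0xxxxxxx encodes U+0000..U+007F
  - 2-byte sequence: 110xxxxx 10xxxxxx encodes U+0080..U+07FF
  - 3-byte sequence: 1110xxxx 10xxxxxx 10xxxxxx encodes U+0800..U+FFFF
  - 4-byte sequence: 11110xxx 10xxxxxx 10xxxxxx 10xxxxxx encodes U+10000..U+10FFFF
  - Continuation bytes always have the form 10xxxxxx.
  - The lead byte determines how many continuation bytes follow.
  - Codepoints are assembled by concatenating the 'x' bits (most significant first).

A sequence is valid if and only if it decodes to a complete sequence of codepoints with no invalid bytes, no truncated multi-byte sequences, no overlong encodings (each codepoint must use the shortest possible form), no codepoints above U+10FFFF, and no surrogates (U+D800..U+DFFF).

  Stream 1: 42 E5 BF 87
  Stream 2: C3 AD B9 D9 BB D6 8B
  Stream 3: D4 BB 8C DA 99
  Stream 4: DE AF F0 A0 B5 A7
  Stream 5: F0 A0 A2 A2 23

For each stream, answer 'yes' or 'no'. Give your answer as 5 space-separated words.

Answer: yes no no yes yes

Derivation:
Stream 1: decodes cleanly. VALID
Stream 2: error at byte offset 2. INVALID
Stream 3: error at byte offset 2. INVALID
Stream 4: decodes cleanly. VALID
Stream 5: decodes cleanly. VALID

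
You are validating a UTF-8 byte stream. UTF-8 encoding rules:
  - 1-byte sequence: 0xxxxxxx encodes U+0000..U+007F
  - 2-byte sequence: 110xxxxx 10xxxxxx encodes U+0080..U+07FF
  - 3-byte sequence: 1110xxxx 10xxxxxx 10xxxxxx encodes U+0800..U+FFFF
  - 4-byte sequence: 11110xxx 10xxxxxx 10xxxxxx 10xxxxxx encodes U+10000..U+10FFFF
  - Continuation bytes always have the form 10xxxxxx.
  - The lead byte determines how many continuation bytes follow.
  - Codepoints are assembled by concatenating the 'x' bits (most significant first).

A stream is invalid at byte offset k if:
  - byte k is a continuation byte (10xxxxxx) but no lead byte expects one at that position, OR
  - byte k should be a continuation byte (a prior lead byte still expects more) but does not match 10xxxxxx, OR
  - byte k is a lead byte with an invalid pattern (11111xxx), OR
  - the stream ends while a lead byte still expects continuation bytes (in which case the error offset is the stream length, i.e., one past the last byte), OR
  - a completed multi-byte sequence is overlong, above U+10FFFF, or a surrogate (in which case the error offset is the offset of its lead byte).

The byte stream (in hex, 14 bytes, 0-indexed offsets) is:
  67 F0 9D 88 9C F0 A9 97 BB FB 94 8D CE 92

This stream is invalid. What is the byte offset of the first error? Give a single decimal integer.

Answer: 9

Derivation:
Byte[0]=67: 1-byte ASCII. cp=U+0067
Byte[1]=F0: 4-byte lead, need 3 cont bytes. acc=0x0
Byte[2]=9D: continuation. acc=(acc<<6)|0x1D=0x1D
Byte[3]=88: continuation. acc=(acc<<6)|0x08=0x748
Byte[4]=9C: continuation. acc=(acc<<6)|0x1C=0x1D21C
Completed: cp=U+1D21C (starts at byte 1)
Byte[5]=F0: 4-byte lead, need 3 cont bytes. acc=0x0
Byte[6]=A9: continuation. acc=(acc<<6)|0x29=0x29
Byte[7]=97: continuation. acc=(acc<<6)|0x17=0xA57
Byte[8]=BB: continuation. acc=(acc<<6)|0x3B=0x295FB
Completed: cp=U+295FB (starts at byte 5)
Byte[9]=FB: INVALID lead byte (not 0xxx/110x/1110/11110)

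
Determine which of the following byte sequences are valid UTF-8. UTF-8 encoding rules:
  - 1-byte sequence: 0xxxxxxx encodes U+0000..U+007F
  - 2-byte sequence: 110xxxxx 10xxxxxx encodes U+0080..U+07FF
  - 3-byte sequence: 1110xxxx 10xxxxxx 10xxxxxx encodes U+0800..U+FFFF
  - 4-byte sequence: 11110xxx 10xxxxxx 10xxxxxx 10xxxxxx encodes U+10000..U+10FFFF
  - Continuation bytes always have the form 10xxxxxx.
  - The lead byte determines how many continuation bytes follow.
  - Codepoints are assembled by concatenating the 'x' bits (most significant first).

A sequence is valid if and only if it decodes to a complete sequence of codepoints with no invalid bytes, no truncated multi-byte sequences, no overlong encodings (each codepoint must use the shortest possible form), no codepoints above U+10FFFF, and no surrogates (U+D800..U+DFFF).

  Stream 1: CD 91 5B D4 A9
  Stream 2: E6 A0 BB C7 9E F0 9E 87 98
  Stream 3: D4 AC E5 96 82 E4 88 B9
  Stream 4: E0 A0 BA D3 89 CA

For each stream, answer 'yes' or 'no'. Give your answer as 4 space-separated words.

Answer: yes yes yes no

Derivation:
Stream 1: decodes cleanly. VALID
Stream 2: decodes cleanly. VALID
Stream 3: decodes cleanly. VALID
Stream 4: error at byte offset 6. INVALID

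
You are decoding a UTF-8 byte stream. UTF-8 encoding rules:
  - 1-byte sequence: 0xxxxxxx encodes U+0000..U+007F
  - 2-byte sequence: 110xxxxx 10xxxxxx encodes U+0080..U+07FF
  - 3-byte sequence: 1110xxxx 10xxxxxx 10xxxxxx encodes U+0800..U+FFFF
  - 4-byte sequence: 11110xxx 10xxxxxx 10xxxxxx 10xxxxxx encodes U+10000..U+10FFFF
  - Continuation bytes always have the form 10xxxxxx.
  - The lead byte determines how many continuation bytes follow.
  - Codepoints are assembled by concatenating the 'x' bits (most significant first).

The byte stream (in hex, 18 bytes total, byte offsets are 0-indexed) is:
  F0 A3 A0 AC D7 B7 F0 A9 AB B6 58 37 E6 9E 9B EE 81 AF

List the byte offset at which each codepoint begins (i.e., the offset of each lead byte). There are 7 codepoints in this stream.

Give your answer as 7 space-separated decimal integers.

Answer: 0 4 6 10 11 12 15

Derivation:
Byte[0]=F0: 4-byte lead, need 3 cont bytes. acc=0x0
Byte[1]=A3: continuation. acc=(acc<<6)|0x23=0x23
Byte[2]=A0: continuation. acc=(acc<<6)|0x20=0x8E0
Byte[3]=AC: continuation. acc=(acc<<6)|0x2C=0x2382C
Completed: cp=U+2382C (starts at byte 0)
Byte[4]=D7: 2-byte lead, need 1 cont bytes. acc=0x17
Byte[5]=B7: continuation. acc=(acc<<6)|0x37=0x5F7
Completed: cp=U+05F7 (starts at byte 4)
Byte[6]=F0: 4-byte lead, need 3 cont bytes. acc=0x0
Byte[7]=A9: continuation. acc=(acc<<6)|0x29=0x29
Byte[8]=AB: continuation. acc=(acc<<6)|0x2B=0xA6B
Byte[9]=B6: continuation. acc=(acc<<6)|0x36=0x29AF6
Completed: cp=U+29AF6 (starts at byte 6)
Byte[10]=58: 1-byte ASCII. cp=U+0058
Byte[11]=37: 1-byte ASCII. cp=U+0037
Byte[12]=E6: 3-byte lead, need 2 cont bytes. acc=0x6
Byte[13]=9E: continuation. acc=(acc<<6)|0x1E=0x19E
Byte[14]=9B: continuation. acc=(acc<<6)|0x1B=0x679B
Completed: cp=U+679B (starts at byte 12)
Byte[15]=EE: 3-byte lead, need 2 cont bytes. acc=0xE
Byte[16]=81: continuation. acc=(acc<<6)|0x01=0x381
Byte[17]=AF: continuation. acc=(acc<<6)|0x2F=0xE06F
Completed: cp=U+E06F (starts at byte 15)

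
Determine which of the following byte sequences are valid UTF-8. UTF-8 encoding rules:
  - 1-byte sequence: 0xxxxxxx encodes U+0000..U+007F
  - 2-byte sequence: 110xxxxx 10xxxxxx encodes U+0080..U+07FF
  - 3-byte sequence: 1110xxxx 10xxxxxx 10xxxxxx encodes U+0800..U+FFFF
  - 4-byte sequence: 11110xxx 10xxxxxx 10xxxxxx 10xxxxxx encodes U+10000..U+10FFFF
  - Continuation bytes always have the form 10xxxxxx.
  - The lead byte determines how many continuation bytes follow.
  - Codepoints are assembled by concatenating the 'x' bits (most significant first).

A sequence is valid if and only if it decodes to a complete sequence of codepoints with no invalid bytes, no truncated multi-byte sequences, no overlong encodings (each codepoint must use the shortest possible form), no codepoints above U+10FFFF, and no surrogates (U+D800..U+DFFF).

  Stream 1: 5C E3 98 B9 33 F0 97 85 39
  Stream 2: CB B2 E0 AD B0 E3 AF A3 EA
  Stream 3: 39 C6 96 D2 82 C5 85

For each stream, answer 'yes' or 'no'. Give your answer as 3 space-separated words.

Stream 1: error at byte offset 8. INVALID
Stream 2: error at byte offset 9. INVALID
Stream 3: decodes cleanly. VALID

Answer: no no yes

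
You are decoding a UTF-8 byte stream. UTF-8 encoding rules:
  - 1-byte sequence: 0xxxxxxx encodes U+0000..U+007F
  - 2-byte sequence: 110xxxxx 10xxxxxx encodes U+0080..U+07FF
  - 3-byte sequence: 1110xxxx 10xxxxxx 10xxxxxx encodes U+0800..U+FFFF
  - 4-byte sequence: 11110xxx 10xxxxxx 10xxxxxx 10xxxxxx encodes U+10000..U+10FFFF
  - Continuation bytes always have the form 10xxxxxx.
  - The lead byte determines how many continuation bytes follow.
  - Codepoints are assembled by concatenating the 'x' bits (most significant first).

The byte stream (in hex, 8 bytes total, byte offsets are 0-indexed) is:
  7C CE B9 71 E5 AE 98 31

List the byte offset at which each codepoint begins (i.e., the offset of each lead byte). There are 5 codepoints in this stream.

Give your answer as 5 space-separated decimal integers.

Byte[0]=7C: 1-byte ASCII. cp=U+007C
Byte[1]=CE: 2-byte lead, need 1 cont bytes. acc=0xE
Byte[2]=B9: continuation. acc=(acc<<6)|0x39=0x3B9
Completed: cp=U+03B9 (starts at byte 1)
Byte[3]=71: 1-byte ASCII. cp=U+0071
Byte[4]=E5: 3-byte lead, need 2 cont bytes. acc=0x5
Byte[5]=AE: continuation. acc=(acc<<6)|0x2E=0x16E
Byte[6]=98: continuation. acc=(acc<<6)|0x18=0x5B98
Completed: cp=U+5B98 (starts at byte 4)
Byte[7]=31: 1-byte ASCII. cp=U+0031

Answer: 0 1 3 4 7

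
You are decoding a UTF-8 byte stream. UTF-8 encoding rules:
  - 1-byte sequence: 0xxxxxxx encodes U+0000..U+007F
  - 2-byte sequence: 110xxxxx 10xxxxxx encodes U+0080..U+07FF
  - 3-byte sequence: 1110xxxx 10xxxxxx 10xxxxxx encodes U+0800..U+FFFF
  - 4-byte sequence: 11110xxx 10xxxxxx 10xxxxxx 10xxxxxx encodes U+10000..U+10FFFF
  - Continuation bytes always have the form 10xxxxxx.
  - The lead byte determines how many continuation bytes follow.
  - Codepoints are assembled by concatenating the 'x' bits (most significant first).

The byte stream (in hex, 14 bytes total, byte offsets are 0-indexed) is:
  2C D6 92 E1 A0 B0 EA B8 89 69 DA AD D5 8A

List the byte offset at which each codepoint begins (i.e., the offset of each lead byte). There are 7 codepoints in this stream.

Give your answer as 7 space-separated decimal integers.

Byte[0]=2C: 1-byte ASCII. cp=U+002C
Byte[1]=D6: 2-byte lead, need 1 cont bytes. acc=0x16
Byte[2]=92: continuation. acc=(acc<<6)|0x12=0x592
Completed: cp=U+0592 (starts at byte 1)
Byte[3]=E1: 3-byte lead, need 2 cont bytes. acc=0x1
Byte[4]=A0: continuation. acc=(acc<<6)|0x20=0x60
Byte[5]=B0: continuation. acc=(acc<<6)|0x30=0x1830
Completed: cp=U+1830 (starts at byte 3)
Byte[6]=EA: 3-byte lead, need 2 cont bytes. acc=0xA
Byte[7]=B8: continuation. acc=(acc<<6)|0x38=0x2B8
Byte[8]=89: continuation. acc=(acc<<6)|0x09=0xAE09
Completed: cp=U+AE09 (starts at byte 6)
Byte[9]=69: 1-byte ASCII. cp=U+0069
Byte[10]=DA: 2-byte lead, need 1 cont bytes. acc=0x1A
Byte[11]=AD: continuation. acc=(acc<<6)|0x2D=0x6AD
Completed: cp=U+06AD (starts at byte 10)
Byte[12]=D5: 2-byte lead, need 1 cont bytes. acc=0x15
Byte[13]=8A: continuation. acc=(acc<<6)|0x0A=0x54A
Completed: cp=U+054A (starts at byte 12)

Answer: 0 1 3 6 9 10 12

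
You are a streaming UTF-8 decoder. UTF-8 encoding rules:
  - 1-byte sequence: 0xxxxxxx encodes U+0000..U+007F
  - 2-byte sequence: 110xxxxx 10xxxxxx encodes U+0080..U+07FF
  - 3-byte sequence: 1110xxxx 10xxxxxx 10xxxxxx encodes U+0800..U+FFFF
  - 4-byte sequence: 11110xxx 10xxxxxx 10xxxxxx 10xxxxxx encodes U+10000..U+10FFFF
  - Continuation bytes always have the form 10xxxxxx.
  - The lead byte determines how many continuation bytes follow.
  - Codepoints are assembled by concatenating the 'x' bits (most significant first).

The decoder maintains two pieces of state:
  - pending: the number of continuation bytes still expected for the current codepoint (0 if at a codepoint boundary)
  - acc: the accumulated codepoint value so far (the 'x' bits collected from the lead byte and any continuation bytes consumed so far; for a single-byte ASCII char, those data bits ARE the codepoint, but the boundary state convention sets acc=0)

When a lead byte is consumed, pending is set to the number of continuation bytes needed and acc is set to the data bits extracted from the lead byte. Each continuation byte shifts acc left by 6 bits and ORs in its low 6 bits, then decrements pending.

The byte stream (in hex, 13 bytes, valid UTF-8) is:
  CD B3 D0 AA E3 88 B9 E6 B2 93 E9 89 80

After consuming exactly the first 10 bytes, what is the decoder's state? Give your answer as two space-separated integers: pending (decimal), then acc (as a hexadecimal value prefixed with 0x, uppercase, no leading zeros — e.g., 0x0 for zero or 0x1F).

Byte[0]=CD: 2-byte lead. pending=1, acc=0xD
Byte[1]=B3: continuation. acc=(acc<<6)|0x33=0x373, pending=0
Byte[2]=D0: 2-byte lead. pending=1, acc=0x10
Byte[3]=AA: continuation. acc=(acc<<6)|0x2A=0x42A, pending=0
Byte[4]=E3: 3-byte lead. pending=2, acc=0x3
Byte[5]=88: continuation. acc=(acc<<6)|0x08=0xC8, pending=1
Byte[6]=B9: continuation. acc=(acc<<6)|0x39=0x3239, pending=0
Byte[7]=E6: 3-byte lead. pending=2, acc=0x6
Byte[8]=B2: continuation. acc=(acc<<6)|0x32=0x1B2, pending=1
Byte[9]=93: continuation. acc=(acc<<6)|0x13=0x6C93, pending=0

Answer: 0 0x6C93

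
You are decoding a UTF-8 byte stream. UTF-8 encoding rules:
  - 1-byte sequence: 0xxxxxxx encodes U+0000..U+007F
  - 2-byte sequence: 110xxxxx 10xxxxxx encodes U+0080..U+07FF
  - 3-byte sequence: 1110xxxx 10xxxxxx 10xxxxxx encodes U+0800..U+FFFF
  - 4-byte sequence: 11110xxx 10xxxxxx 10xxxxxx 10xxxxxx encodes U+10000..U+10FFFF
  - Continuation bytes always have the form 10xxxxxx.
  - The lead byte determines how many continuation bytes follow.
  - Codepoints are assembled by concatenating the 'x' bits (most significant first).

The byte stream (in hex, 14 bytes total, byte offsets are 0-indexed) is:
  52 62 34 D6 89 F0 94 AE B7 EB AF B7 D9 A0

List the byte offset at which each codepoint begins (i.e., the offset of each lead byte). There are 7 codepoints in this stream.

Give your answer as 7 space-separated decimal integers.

Byte[0]=52: 1-byte ASCII. cp=U+0052
Byte[1]=62: 1-byte ASCII. cp=U+0062
Byte[2]=34: 1-byte ASCII. cp=U+0034
Byte[3]=D6: 2-byte lead, need 1 cont bytes. acc=0x16
Byte[4]=89: continuation. acc=(acc<<6)|0x09=0x589
Completed: cp=U+0589 (starts at byte 3)
Byte[5]=F0: 4-byte lead, need 3 cont bytes. acc=0x0
Byte[6]=94: continuation. acc=(acc<<6)|0x14=0x14
Byte[7]=AE: continuation. acc=(acc<<6)|0x2E=0x52E
Byte[8]=B7: continuation. acc=(acc<<6)|0x37=0x14BB7
Completed: cp=U+14BB7 (starts at byte 5)
Byte[9]=EB: 3-byte lead, need 2 cont bytes. acc=0xB
Byte[10]=AF: continuation. acc=(acc<<6)|0x2F=0x2EF
Byte[11]=B7: continuation. acc=(acc<<6)|0x37=0xBBF7
Completed: cp=U+BBF7 (starts at byte 9)
Byte[12]=D9: 2-byte lead, need 1 cont bytes. acc=0x19
Byte[13]=A0: continuation. acc=(acc<<6)|0x20=0x660
Completed: cp=U+0660 (starts at byte 12)

Answer: 0 1 2 3 5 9 12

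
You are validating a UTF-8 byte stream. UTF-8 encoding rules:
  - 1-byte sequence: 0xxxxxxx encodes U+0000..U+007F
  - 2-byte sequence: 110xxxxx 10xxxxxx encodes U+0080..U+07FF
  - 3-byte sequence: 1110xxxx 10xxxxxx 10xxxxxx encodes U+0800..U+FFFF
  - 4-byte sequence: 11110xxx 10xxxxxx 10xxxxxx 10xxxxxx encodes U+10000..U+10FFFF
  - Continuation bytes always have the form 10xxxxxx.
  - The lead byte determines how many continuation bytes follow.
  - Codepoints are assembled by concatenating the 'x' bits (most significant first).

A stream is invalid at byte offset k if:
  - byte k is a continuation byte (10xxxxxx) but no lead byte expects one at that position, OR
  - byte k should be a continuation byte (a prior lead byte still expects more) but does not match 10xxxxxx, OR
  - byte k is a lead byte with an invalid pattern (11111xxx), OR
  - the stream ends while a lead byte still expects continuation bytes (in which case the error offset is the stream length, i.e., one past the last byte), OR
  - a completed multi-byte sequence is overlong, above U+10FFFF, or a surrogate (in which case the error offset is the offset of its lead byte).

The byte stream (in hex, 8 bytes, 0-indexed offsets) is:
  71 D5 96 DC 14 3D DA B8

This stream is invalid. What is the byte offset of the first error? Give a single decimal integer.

Answer: 4

Derivation:
Byte[0]=71: 1-byte ASCII. cp=U+0071
Byte[1]=D5: 2-byte lead, need 1 cont bytes. acc=0x15
Byte[2]=96: continuation. acc=(acc<<6)|0x16=0x556
Completed: cp=U+0556 (starts at byte 1)
Byte[3]=DC: 2-byte lead, need 1 cont bytes. acc=0x1C
Byte[4]=14: expected 10xxxxxx continuation. INVALID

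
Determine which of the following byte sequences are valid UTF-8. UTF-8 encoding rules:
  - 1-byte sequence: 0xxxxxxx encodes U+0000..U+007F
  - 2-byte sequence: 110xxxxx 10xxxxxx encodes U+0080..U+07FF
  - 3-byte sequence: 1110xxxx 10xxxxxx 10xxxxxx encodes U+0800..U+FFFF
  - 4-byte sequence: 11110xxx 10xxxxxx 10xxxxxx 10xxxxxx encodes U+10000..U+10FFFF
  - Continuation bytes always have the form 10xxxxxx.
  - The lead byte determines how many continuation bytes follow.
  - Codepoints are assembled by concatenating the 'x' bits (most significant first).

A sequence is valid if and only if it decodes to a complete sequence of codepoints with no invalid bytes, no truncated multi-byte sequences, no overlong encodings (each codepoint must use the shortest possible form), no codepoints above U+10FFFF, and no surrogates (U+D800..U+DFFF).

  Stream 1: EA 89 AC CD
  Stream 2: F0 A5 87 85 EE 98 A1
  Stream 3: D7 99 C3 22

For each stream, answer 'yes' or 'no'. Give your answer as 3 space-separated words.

Stream 1: error at byte offset 4. INVALID
Stream 2: decodes cleanly. VALID
Stream 3: error at byte offset 3. INVALID

Answer: no yes no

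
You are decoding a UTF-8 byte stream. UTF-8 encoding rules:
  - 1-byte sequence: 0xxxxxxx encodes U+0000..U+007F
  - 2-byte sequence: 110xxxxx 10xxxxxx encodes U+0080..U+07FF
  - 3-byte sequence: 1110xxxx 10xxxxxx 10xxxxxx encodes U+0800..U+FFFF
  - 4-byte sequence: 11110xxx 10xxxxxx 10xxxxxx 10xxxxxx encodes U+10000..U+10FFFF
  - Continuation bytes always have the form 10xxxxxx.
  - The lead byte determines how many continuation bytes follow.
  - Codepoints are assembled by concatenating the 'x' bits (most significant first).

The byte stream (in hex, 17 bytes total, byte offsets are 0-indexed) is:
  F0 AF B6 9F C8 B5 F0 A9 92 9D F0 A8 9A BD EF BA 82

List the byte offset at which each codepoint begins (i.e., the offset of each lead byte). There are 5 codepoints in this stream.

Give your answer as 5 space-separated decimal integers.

Byte[0]=F0: 4-byte lead, need 3 cont bytes. acc=0x0
Byte[1]=AF: continuation. acc=(acc<<6)|0x2F=0x2F
Byte[2]=B6: continuation. acc=(acc<<6)|0x36=0xBF6
Byte[3]=9F: continuation. acc=(acc<<6)|0x1F=0x2FD9F
Completed: cp=U+2FD9F (starts at byte 0)
Byte[4]=C8: 2-byte lead, need 1 cont bytes. acc=0x8
Byte[5]=B5: continuation. acc=(acc<<6)|0x35=0x235
Completed: cp=U+0235 (starts at byte 4)
Byte[6]=F0: 4-byte lead, need 3 cont bytes. acc=0x0
Byte[7]=A9: continuation. acc=(acc<<6)|0x29=0x29
Byte[8]=92: continuation. acc=(acc<<6)|0x12=0xA52
Byte[9]=9D: continuation. acc=(acc<<6)|0x1D=0x2949D
Completed: cp=U+2949D (starts at byte 6)
Byte[10]=F0: 4-byte lead, need 3 cont bytes. acc=0x0
Byte[11]=A8: continuation. acc=(acc<<6)|0x28=0x28
Byte[12]=9A: continuation. acc=(acc<<6)|0x1A=0xA1A
Byte[13]=BD: continuation. acc=(acc<<6)|0x3D=0x286BD
Completed: cp=U+286BD (starts at byte 10)
Byte[14]=EF: 3-byte lead, need 2 cont bytes. acc=0xF
Byte[15]=BA: continuation. acc=(acc<<6)|0x3A=0x3FA
Byte[16]=82: continuation. acc=(acc<<6)|0x02=0xFE82
Completed: cp=U+FE82 (starts at byte 14)

Answer: 0 4 6 10 14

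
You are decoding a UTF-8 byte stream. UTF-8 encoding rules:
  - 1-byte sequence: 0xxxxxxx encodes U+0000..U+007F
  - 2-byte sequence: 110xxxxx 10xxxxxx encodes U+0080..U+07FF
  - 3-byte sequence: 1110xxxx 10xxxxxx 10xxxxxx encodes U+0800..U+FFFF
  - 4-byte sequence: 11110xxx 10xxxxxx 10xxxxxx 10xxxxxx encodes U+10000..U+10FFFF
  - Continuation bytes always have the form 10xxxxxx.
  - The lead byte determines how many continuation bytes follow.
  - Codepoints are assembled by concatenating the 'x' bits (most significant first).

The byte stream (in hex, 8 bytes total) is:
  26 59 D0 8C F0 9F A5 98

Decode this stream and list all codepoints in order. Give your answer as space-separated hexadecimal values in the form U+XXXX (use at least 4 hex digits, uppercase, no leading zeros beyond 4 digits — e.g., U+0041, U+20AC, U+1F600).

Answer: U+0026 U+0059 U+040C U+1F958

Derivation:
Byte[0]=26: 1-byte ASCII. cp=U+0026
Byte[1]=59: 1-byte ASCII. cp=U+0059
Byte[2]=D0: 2-byte lead, need 1 cont bytes. acc=0x10
Byte[3]=8C: continuation. acc=(acc<<6)|0x0C=0x40C
Completed: cp=U+040C (starts at byte 2)
Byte[4]=F0: 4-byte lead, need 3 cont bytes. acc=0x0
Byte[5]=9F: continuation. acc=(acc<<6)|0x1F=0x1F
Byte[6]=A5: continuation. acc=(acc<<6)|0x25=0x7E5
Byte[7]=98: continuation. acc=(acc<<6)|0x18=0x1F958
Completed: cp=U+1F958 (starts at byte 4)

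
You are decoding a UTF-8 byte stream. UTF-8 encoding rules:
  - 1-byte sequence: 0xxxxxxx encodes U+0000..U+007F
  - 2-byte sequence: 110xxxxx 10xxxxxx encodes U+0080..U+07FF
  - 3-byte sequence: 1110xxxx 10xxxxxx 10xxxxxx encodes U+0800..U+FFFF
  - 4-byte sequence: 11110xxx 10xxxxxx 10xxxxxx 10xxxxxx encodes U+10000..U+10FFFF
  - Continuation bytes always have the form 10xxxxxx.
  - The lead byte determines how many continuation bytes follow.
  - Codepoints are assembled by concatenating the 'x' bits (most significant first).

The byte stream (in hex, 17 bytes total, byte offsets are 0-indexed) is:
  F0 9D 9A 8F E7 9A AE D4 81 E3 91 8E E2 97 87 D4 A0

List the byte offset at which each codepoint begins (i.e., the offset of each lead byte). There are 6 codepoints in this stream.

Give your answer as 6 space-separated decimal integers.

Answer: 0 4 7 9 12 15

Derivation:
Byte[0]=F0: 4-byte lead, need 3 cont bytes. acc=0x0
Byte[1]=9D: continuation. acc=(acc<<6)|0x1D=0x1D
Byte[2]=9A: continuation. acc=(acc<<6)|0x1A=0x75A
Byte[3]=8F: continuation. acc=(acc<<6)|0x0F=0x1D68F
Completed: cp=U+1D68F (starts at byte 0)
Byte[4]=E7: 3-byte lead, need 2 cont bytes. acc=0x7
Byte[5]=9A: continuation. acc=(acc<<6)|0x1A=0x1DA
Byte[6]=AE: continuation. acc=(acc<<6)|0x2E=0x76AE
Completed: cp=U+76AE (starts at byte 4)
Byte[7]=D4: 2-byte lead, need 1 cont bytes. acc=0x14
Byte[8]=81: continuation. acc=(acc<<6)|0x01=0x501
Completed: cp=U+0501 (starts at byte 7)
Byte[9]=E3: 3-byte lead, need 2 cont bytes. acc=0x3
Byte[10]=91: continuation. acc=(acc<<6)|0x11=0xD1
Byte[11]=8E: continuation. acc=(acc<<6)|0x0E=0x344E
Completed: cp=U+344E (starts at byte 9)
Byte[12]=E2: 3-byte lead, need 2 cont bytes. acc=0x2
Byte[13]=97: continuation. acc=(acc<<6)|0x17=0x97
Byte[14]=87: continuation. acc=(acc<<6)|0x07=0x25C7
Completed: cp=U+25C7 (starts at byte 12)
Byte[15]=D4: 2-byte lead, need 1 cont bytes. acc=0x14
Byte[16]=A0: continuation. acc=(acc<<6)|0x20=0x520
Completed: cp=U+0520 (starts at byte 15)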